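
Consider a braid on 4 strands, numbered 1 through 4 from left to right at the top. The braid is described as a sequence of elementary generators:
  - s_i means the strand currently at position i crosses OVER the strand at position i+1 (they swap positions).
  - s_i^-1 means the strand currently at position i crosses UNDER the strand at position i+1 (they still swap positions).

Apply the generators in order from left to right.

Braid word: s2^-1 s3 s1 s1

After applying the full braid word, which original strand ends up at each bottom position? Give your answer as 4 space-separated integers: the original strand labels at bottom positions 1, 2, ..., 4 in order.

Answer: 1 3 4 2

Derivation:
Gen 1 (s2^-1): strand 2 crosses under strand 3. Perm now: [1 3 2 4]
Gen 2 (s3): strand 2 crosses over strand 4. Perm now: [1 3 4 2]
Gen 3 (s1): strand 1 crosses over strand 3. Perm now: [3 1 4 2]
Gen 4 (s1): strand 3 crosses over strand 1. Perm now: [1 3 4 2]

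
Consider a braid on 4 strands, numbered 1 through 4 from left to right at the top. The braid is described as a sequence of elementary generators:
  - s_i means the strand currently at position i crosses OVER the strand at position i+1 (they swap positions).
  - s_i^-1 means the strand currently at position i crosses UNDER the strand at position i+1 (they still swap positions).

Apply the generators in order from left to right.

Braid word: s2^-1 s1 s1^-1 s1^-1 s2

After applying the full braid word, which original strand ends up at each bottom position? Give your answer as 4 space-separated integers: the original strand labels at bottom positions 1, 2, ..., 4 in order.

Answer: 3 2 1 4

Derivation:
Gen 1 (s2^-1): strand 2 crosses under strand 3. Perm now: [1 3 2 4]
Gen 2 (s1): strand 1 crosses over strand 3. Perm now: [3 1 2 4]
Gen 3 (s1^-1): strand 3 crosses under strand 1. Perm now: [1 3 2 4]
Gen 4 (s1^-1): strand 1 crosses under strand 3. Perm now: [3 1 2 4]
Gen 5 (s2): strand 1 crosses over strand 2. Perm now: [3 2 1 4]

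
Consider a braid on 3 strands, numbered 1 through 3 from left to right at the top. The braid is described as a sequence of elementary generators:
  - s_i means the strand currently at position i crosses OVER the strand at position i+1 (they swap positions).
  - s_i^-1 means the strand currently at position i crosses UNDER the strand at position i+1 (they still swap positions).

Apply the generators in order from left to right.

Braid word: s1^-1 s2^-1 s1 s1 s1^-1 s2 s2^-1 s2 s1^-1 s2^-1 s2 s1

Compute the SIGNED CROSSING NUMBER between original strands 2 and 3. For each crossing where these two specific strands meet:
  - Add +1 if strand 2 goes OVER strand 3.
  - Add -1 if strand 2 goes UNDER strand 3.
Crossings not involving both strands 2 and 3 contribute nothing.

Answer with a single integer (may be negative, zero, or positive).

Gen 1: crossing 1x2. Both 2&3? no. Sum: 0
Gen 2: crossing 1x3. Both 2&3? no. Sum: 0
Gen 3: 2 over 3. Both 2&3? yes. Contrib: +1. Sum: 1
Gen 4: 3 over 2. Both 2&3? yes. Contrib: -1. Sum: 0
Gen 5: 2 under 3. Both 2&3? yes. Contrib: -1. Sum: -1
Gen 6: crossing 2x1. Both 2&3? no. Sum: -1
Gen 7: crossing 1x2. Both 2&3? no. Sum: -1
Gen 8: crossing 2x1. Both 2&3? no. Sum: -1
Gen 9: crossing 3x1. Both 2&3? no. Sum: -1
Gen 10: 3 under 2. Both 2&3? yes. Contrib: +1. Sum: 0
Gen 11: 2 over 3. Both 2&3? yes. Contrib: +1. Sum: 1
Gen 12: crossing 1x3. Both 2&3? no. Sum: 1

Answer: 1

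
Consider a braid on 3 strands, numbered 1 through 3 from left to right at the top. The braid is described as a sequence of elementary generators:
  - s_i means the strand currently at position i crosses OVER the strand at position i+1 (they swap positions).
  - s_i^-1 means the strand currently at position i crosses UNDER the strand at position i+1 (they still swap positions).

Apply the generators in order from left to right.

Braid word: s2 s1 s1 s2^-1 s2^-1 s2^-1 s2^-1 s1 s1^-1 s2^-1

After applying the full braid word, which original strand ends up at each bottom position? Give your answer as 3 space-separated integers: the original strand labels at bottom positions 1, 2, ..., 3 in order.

Answer: 1 2 3

Derivation:
Gen 1 (s2): strand 2 crosses over strand 3. Perm now: [1 3 2]
Gen 2 (s1): strand 1 crosses over strand 3. Perm now: [3 1 2]
Gen 3 (s1): strand 3 crosses over strand 1. Perm now: [1 3 2]
Gen 4 (s2^-1): strand 3 crosses under strand 2. Perm now: [1 2 3]
Gen 5 (s2^-1): strand 2 crosses under strand 3. Perm now: [1 3 2]
Gen 6 (s2^-1): strand 3 crosses under strand 2. Perm now: [1 2 3]
Gen 7 (s2^-1): strand 2 crosses under strand 3. Perm now: [1 3 2]
Gen 8 (s1): strand 1 crosses over strand 3. Perm now: [3 1 2]
Gen 9 (s1^-1): strand 3 crosses under strand 1. Perm now: [1 3 2]
Gen 10 (s2^-1): strand 3 crosses under strand 2. Perm now: [1 2 3]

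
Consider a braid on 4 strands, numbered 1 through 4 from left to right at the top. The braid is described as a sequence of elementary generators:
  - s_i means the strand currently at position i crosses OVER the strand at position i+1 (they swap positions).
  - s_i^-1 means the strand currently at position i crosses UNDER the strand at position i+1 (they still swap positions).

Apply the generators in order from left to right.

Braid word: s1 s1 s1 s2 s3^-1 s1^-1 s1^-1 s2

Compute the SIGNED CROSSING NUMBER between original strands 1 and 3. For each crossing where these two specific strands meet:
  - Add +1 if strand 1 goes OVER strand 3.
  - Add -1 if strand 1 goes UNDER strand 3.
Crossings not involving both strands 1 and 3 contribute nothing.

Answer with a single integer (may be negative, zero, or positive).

Answer: 1

Derivation:
Gen 1: crossing 1x2. Both 1&3? no. Sum: 0
Gen 2: crossing 2x1. Both 1&3? no. Sum: 0
Gen 3: crossing 1x2. Both 1&3? no. Sum: 0
Gen 4: 1 over 3. Both 1&3? yes. Contrib: +1. Sum: 1
Gen 5: crossing 1x4. Both 1&3? no. Sum: 1
Gen 6: crossing 2x3. Both 1&3? no. Sum: 1
Gen 7: crossing 3x2. Both 1&3? no. Sum: 1
Gen 8: crossing 3x4. Both 1&3? no. Sum: 1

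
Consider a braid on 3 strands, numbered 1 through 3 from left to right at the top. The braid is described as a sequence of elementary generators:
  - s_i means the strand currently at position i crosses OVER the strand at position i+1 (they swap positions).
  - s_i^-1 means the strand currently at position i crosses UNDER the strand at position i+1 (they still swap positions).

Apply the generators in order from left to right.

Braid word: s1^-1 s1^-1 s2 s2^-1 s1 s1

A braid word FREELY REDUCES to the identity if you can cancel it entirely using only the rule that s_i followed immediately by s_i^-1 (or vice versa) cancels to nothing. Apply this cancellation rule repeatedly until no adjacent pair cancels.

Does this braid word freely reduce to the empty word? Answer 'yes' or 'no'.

Gen 1 (s1^-1): push. Stack: [s1^-1]
Gen 2 (s1^-1): push. Stack: [s1^-1 s1^-1]
Gen 3 (s2): push. Stack: [s1^-1 s1^-1 s2]
Gen 4 (s2^-1): cancels prior s2. Stack: [s1^-1 s1^-1]
Gen 5 (s1): cancels prior s1^-1. Stack: [s1^-1]
Gen 6 (s1): cancels prior s1^-1. Stack: []
Reduced word: (empty)

Answer: yes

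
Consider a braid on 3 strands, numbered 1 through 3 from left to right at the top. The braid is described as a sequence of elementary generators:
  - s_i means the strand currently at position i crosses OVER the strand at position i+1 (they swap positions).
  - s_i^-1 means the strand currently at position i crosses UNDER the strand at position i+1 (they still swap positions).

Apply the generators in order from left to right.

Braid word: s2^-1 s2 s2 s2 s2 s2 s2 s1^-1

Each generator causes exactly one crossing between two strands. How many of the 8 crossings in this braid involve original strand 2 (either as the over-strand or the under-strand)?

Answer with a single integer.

Gen 1: crossing 2x3. Involves strand 2? yes. Count so far: 1
Gen 2: crossing 3x2. Involves strand 2? yes. Count so far: 2
Gen 3: crossing 2x3. Involves strand 2? yes. Count so far: 3
Gen 4: crossing 3x2. Involves strand 2? yes. Count so far: 4
Gen 5: crossing 2x3. Involves strand 2? yes. Count so far: 5
Gen 6: crossing 3x2. Involves strand 2? yes. Count so far: 6
Gen 7: crossing 2x3. Involves strand 2? yes. Count so far: 7
Gen 8: crossing 1x3. Involves strand 2? no. Count so far: 7

Answer: 7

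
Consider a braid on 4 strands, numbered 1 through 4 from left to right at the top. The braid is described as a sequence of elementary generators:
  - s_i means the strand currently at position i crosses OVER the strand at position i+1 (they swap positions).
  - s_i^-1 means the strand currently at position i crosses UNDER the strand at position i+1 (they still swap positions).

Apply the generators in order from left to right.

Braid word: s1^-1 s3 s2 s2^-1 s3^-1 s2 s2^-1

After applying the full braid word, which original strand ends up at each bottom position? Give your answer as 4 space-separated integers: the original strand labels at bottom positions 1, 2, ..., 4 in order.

Gen 1 (s1^-1): strand 1 crosses under strand 2. Perm now: [2 1 3 4]
Gen 2 (s3): strand 3 crosses over strand 4. Perm now: [2 1 4 3]
Gen 3 (s2): strand 1 crosses over strand 4. Perm now: [2 4 1 3]
Gen 4 (s2^-1): strand 4 crosses under strand 1. Perm now: [2 1 4 3]
Gen 5 (s3^-1): strand 4 crosses under strand 3. Perm now: [2 1 3 4]
Gen 6 (s2): strand 1 crosses over strand 3. Perm now: [2 3 1 4]
Gen 7 (s2^-1): strand 3 crosses under strand 1. Perm now: [2 1 3 4]

Answer: 2 1 3 4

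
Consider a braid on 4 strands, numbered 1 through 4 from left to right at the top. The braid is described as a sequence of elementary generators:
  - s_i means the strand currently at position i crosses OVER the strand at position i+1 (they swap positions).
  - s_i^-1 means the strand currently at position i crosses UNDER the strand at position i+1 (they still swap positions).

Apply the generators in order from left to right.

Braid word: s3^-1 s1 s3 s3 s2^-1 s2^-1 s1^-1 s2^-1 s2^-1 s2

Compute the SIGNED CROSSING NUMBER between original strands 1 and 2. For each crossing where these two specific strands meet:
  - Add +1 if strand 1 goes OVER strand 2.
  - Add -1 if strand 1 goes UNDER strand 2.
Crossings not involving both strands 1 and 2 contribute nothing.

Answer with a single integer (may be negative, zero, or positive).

Gen 1: crossing 3x4. Both 1&2? no. Sum: 0
Gen 2: 1 over 2. Both 1&2? yes. Contrib: +1. Sum: 1
Gen 3: crossing 4x3. Both 1&2? no. Sum: 1
Gen 4: crossing 3x4. Both 1&2? no. Sum: 1
Gen 5: crossing 1x4. Both 1&2? no. Sum: 1
Gen 6: crossing 4x1. Both 1&2? no. Sum: 1
Gen 7: 2 under 1. Both 1&2? yes. Contrib: +1. Sum: 2
Gen 8: crossing 2x4. Both 1&2? no. Sum: 2
Gen 9: crossing 4x2. Both 1&2? no. Sum: 2
Gen 10: crossing 2x4. Both 1&2? no. Sum: 2

Answer: 2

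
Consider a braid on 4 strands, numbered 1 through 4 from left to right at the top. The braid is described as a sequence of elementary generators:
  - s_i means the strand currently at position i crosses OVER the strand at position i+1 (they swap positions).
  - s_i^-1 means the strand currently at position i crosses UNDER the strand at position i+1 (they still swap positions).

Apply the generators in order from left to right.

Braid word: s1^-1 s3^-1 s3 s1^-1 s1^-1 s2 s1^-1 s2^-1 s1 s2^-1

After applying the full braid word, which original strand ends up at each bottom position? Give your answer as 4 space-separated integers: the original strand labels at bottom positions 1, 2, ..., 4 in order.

Answer: 1 2 3 4

Derivation:
Gen 1 (s1^-1): strand 1 crosses under strand 2. Perm now: [2 1 3 4]
Gen 2 (s3^-1): strand 3 crosses under strand 4. Perm now: [2 1 4 3]
Gen 3 (s3): strand 4 crosses over strand 3. Perm now: [2 1 3 4]
Gen 4 (s1^-1): strand 2 crosses under strand 1. Perm now: [1 2 3 4]
Gen 5 (s1^-1): strand 1 crosses under strand 2. Perm now: [2 1 3 4]
Gen 6 (s2): strand 1 crosses over strand 3. Perm now: [2 3 1 4]
Gen 7 (s1^-1): strand 2 crosses under strand 3. Perm now: [3 2 1 4]
Gen 8 (s2^-1): strand 2 crosses under strand 1. Perm now: [3 1 2 4]
Gen 9 (s1): strand 3 crosses over strand 1. Perm now: [1 3 2 4]
Gen 10 (s2^-1): strand 3 crosses under strand 2. Perm now: [1 2 3 4]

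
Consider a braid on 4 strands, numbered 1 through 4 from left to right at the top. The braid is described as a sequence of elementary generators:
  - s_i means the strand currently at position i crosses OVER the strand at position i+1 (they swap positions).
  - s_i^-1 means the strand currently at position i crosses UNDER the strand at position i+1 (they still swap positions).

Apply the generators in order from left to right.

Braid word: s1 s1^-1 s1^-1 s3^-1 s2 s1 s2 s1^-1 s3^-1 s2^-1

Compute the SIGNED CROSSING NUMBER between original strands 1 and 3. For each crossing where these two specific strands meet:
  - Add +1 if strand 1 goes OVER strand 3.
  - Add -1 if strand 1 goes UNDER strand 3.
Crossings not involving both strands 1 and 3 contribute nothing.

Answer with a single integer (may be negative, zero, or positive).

Gen 1: crossing 1x2. Both 1&3? no. Sum: 0
Gen 2: crossing 2x1. Both 1&3? no. Sum: 0
Gen 3: crossing 1x2. Both 1&3? no. Sum: 0
Gen 4: crossing 3x4. Both 1&3? no. Sum: 0
Gen 5: crossing 1x4. Both 1&3? no. Sum: 0
Gen 6: crossing 2x4. Both 1&3? no. Sum: 0
Gen 7: crossing 2x1. Both 1&3? no. Sum: 0
Gen 8: crossing 4x1. Both 1&3? no. Sum: 0
Gen 9: crossing 2x3. Both 1&3? no. Sum: 0
Gen 10: crossing 4x3. Both 1&3? no. Sum: 0

Answer: 0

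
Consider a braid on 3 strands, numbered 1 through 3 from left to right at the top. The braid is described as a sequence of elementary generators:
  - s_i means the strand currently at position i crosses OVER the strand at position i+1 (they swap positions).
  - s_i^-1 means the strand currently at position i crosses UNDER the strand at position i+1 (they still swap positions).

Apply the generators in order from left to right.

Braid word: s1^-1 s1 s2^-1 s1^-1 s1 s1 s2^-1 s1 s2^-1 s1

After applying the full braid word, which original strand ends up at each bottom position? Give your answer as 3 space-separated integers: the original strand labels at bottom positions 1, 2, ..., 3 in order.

Answer: 1 2 3

Derivation:
Gen 1 (s1^-1): strand 1 crosses under strand 2. Perm now: [2 1 3]
Gen 2 (s1): strand 2 crosses over strand 1. Perm now: [1 2 3]
Gen 3 (s2^-1): strand 2 crosses under strand 3. Perm now: [1 3 2]
Gen 4 (s1^-1): strand 1 crosses under strand 3. Perm now: [3 1 2]
Gen 5 (s1): strand 3 crosses over strand 1. Perm now: [1 3 2]
Gen 6 (s1): strand 1 crosses over strand 3. Perm now: [3 1 2]
Gen 7 (s2^-1): strand 1 crosses under strand 2. Perm now: [3 2 1]
Gen 8 (s1): strand 3 crosses over strand 2. Perm now: [2 3 1]
Gen 9 (s2^-1): strand 3 crosses under strand 1. Perm now: [2 1 3]
Gen 10 (s1): strand 2 crosses over strand 1. Perm now: [1 2 3]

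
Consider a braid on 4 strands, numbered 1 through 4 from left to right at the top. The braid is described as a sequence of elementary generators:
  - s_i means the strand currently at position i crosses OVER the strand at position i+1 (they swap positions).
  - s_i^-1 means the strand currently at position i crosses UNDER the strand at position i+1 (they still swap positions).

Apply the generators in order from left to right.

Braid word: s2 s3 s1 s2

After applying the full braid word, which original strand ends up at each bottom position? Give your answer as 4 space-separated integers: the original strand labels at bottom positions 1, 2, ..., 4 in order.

Gen 1 (s2): strand 2 crosses over strand 3. Perm now: [1 3 2 4]
Gen 2 (s3): strand 2 crosses over strand 4. Perm now: [1 3 4 2]
Gen 3 (s1): strand 1 crosses over strand 3. Perm now: [3 1 4 2]
Gen 4 (s2): strand 1 crosses over strand 4. Perm now: [3 4 1 2]

Answer: 3 4 1 2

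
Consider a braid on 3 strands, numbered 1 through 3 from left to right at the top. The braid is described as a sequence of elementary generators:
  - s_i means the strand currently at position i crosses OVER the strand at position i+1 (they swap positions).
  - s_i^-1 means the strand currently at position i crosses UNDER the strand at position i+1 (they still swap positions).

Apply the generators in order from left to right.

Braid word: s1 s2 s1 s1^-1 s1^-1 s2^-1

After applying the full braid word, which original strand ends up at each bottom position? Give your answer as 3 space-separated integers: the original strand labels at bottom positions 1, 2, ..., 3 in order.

Answer: 3 1 2

Derivation:
Gen 1 (s1): strand 1 crosses over strand 2. Perm now: [2 1 3]
Gen 2 (s2): strand 1 crosses over strand 3. Perm now: [2 3 1]
Gen 3 (s1): strand 2 crosses over strand 3. Perm now: [3 2 1]
Gen 4 (s1^-1): strand 3 crosses under strand 2. Perm now: [2 3 1]
Gen 5 (s1^-1): strand 2 crosses under strand 3. Perm now: [3 2 1]
Gen 6 (s2^-1): strand 2 crosses under strand 1. Perm now: [3 1 2]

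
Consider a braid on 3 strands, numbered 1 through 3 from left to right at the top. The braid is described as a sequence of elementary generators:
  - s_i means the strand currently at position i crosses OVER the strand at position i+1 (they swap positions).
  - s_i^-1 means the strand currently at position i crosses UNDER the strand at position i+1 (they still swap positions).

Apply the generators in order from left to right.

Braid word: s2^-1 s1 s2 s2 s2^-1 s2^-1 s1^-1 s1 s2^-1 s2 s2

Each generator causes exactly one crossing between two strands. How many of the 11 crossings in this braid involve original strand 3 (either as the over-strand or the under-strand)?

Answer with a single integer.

Gen 1: crossing 2x3. Involves strand 3? yes. Count so far: 1
Gen 2: crossing 1x3. Involves strand 3? yes. Count so far: 2
Gen 3: crossing 1x2. Involves strand 3? no. Count so far: 2
Gen 4: crossing 2x1. Involves strand 3? no. Count so far: 2
Gen 5: crossing 1x2. Involves strand 3? no. Count so far: 2
Gen 6: crossing 2x1. Involves strand 3? no. Count so far: 2
Gen 7: crossing 3x1. Involves strand 3? yes. Count so far: 3
Gen 8: crossing 1x3. Involves strand 3? yes. Count so far: 4
Gen 9: crossing 1x2. Involves strand 3? no. Count so far: 4
Gen 10: crossing 2x1. Involves strand 3? no. Count so far: 4
Gen 11: crossing 1x2. Involves strand 3? no. Count so far: 4

Answer: 4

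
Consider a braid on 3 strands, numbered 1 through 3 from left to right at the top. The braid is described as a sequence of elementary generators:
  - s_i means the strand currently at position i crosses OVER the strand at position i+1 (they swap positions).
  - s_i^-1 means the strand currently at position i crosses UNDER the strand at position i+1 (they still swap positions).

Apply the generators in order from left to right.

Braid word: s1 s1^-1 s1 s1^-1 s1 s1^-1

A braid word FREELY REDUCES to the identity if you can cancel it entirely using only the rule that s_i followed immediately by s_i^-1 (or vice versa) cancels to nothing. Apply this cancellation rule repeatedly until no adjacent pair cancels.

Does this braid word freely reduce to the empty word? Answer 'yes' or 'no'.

Answer: yes

Derivation:
Gen 1 (s1): push. Stack: [s1]
Gen 2 (s1^-1): cancels prior s1. Stack: []
Gen 3 (s1): push. Stack: [s1]
Gen 4 (s1^-1): cancels prior s1. Stack: []
Gen 5 (s1): push. Stack: [s1]
Gen 6 (s1^-1): cancels prior s1. Stack: []
Reduced word: (empty)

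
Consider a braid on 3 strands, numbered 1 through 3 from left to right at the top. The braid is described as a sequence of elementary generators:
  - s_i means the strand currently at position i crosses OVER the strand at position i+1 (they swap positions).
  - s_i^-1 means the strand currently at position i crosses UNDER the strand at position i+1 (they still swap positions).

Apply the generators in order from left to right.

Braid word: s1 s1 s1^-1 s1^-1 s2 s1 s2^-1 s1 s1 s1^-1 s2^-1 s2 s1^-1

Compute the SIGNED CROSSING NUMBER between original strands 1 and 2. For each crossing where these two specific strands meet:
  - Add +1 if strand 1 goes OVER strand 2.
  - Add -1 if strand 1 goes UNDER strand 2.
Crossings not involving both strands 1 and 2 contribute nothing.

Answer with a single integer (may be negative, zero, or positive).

Answer: -1

Derivation:
Gen 1: 1 over 2. Both 1&2? yes. Contrib: +1. Sum: 1
Gen 2: 2 over 1. Both 1&2? yes. Contrib: -1. Sum: 0
Gen 3: 1 under 2. Both 1&2? yes. Contrib: -1. Sum: -1
Gen 4: 2 under 1. Both 1&2? yes. Contrib: +1. Sum: 0
Gen 5: crossing 2x3. Both 1&2? no. Sum: 0
Gen 6: crossing 1x3. Both 1&2? no. Sum: 0
Gen 7: 1 under 2. Both 1&2? yes. Contrib: -1. Sum: -1
Gen 8: crossing 3x2. Both 1&2? no. Sum: -1
Gen 9: crossing 2x3. Both 1&2? no. Sum: -1
Gen 10: crossing 3x2. Both 1&2? no. Sum: -1
Gen 11: crossing 3x1. Both 1&2? no. Sum: -1
Gen 12: crossing 1x3. Both 1&2? no. Sum: -1
Gen 13: crossing 2x3. Both 1&2? no. Sum: -1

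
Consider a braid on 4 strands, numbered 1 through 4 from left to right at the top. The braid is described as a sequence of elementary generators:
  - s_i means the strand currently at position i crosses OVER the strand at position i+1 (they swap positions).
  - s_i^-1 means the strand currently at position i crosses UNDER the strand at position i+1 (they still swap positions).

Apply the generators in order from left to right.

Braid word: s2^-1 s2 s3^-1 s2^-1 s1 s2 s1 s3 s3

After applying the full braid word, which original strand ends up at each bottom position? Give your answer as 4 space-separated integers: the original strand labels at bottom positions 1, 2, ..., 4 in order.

Gen 1 (s2^-1): strand 2 crosses under strand 3. Perm now: [1 3 2 4]
Gen 2 (s2): strand 3 crosses over strand 2. Perm now: [1 2 3 4]
Gen 3 (s3^-1): strand 3 crosses under strand 4. Perm now: [1 2 4 3]
Gen 4 (s2^-1): strand 2 crosses under strand 4. Perm now: [1 4 2 3]
Gen 5 (s1): strand 1 crosses over strand 4. Perm now: [4 1 2 3]
Gen 6 (s2): strand 1 crosses over strand 2. Perm now: [4 2 1 3]
Gen 7 (s1): strand 4 crosses over strand 2. Perm now: [2 4 1 3]
Gen 8 (s3): strand 1 crosses over strand 3. Perm now: [2 4 3 1]
Gen 9 (s3): strand 3 crosses over strand 1. Perm now: [2 4 1 3]

Answer: 2 4 1 3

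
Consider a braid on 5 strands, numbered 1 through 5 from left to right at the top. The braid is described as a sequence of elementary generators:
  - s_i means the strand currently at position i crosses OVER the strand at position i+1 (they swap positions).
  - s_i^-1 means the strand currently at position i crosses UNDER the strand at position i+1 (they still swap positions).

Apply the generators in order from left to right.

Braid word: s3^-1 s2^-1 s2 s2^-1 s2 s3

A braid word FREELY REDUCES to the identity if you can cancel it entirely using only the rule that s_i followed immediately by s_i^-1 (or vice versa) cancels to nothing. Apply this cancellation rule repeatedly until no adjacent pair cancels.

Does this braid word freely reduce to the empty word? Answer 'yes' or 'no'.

Gen 1 (s3^-1): push. Stack: [s3^-1]
Gen 2 (s2^-1): push. Stack: [s3^-1 s2^-1]
Gen 3 (s2): cancels prior s2^-1. Stack: [s3^-1]
Gen 4 (s2^-1): push. Stack: [s3^-1 s2^-1]
Gen 5 (s2): cancels prior s2^-1. Stack: [s3^-1]
Gen 6 (s3): cancels prior s3^-1. Stack: []
Reduced word: (empty)

Answer: yes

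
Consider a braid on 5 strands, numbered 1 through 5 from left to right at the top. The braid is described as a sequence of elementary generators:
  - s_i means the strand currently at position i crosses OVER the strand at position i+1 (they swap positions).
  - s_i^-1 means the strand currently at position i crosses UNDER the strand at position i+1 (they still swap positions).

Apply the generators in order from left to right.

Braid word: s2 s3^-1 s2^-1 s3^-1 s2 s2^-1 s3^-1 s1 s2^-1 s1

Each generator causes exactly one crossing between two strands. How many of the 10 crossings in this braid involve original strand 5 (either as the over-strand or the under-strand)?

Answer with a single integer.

Answer: 0

Derivation:
Gen 1: crossing 2x3. Involves strand 5? no. Count so far: 0
Gen 2: crossing 2x4. Involves strand 5? no. Count so far: 0
Gen 3: crossing 3x4. Involves strand 5? no. Count so far: 0
Gen 4: crossing 3x2. Involves strand 5? no. Count so far: 0
Gen 5: crossing 4x2. Involves strand 5? no. Count so far: 0
Gen 6: crossing 2x4. Involves strand 5? no. Count so far: 0
Gen 7: crossing 2x3. Involves strand 5? no. Count so far: 0
Gen 8: crossing 1x4. Involves strand 5? no. Count so far: 0
Gen 9: crossing 1x3. Involves strand 5? no. Count so far: 0
Gen 10: crossing 4x3. Involves strand 5? no. Count so far: 0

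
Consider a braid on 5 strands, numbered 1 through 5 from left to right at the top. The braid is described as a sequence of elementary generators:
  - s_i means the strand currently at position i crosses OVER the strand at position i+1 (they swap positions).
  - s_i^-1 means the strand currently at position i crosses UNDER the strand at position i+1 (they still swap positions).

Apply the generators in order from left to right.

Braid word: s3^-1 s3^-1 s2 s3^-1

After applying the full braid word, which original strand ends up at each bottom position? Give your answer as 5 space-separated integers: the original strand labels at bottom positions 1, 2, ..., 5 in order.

Answer: 1 3 4 2 5

Derivation:
Gen 1 (s3^-1): strand 3 crosses under strand 4. Perm now: [1 2 4 3 5]
Gen 2 (s3^-1): strand 4 crosses under strand 3. Perm now: [1 2 3 4 5]
Gen 3 (s2): strand 2 crosses over strand 3. Perm now: [1 3 2 4 5]
Gen 4 (s3^-1): strand 2 crosses under strand 4. Perm now: [1 3 4 2 5]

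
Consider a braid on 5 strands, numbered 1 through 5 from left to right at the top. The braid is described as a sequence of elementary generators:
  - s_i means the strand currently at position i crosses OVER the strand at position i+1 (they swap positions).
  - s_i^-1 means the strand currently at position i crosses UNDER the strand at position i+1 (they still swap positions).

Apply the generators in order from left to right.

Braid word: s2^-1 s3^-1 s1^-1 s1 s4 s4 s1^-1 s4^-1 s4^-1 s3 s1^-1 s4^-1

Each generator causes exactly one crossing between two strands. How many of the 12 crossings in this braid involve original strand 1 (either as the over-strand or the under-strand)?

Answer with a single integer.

Answer: 4

Derivation:
Gen 1: crossing 2x3. Involves strand 1? no. Count so far: 0
Gen 2: crossing 2x4. Involves strand 1? no. Count so far: 0
Gen 3: crossing 1x3. Involves strand 1? yes. Count so far: 1
Gen 4: crossing 3x1. Involves strand 1? yes. Count so far: 2
Gen 5: crossing 2x5. Involves strand 1? no. Count so far: 2
Gen 6: crossing 5x2. Involves strand 1? no. Count so far: 2
Gen 7: crossing 1x3. Involves strand 1? yes. Count so far: 3
Gen 8: crossing 2x5. Involves strand 1? no. Count so far: 3
Gen 9: crossing 5x2. Involves strand 1? no. Count so far: 3
Gen 10: crossing 4x2. Involves strand 1? no. Count so far: 3
Gen 11: crossing 3x1. Involves strand 1? yes. Count so far: 4
Gen 12: crossing 4x5. Involves strand 1? no. Count so far: 4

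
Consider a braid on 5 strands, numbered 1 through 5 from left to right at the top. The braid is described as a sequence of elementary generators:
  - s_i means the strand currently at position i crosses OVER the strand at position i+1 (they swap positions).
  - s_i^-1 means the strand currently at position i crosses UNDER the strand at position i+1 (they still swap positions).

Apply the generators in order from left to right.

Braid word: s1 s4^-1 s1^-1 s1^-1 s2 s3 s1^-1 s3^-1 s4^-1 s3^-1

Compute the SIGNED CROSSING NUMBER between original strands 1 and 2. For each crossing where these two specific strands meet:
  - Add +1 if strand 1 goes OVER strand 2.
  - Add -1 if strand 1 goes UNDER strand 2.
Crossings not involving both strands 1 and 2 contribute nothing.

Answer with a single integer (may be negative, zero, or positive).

Answer: 1

Derivation:
Gen 1: 1 over 2. Both 1&2? yes. Contrib: +1. Sum: 1
Gen 2: crossing 4x5. Both 1&2? no. Sum: 1
Gen 3: 2 under 1. Both 1&2? yes. Contrib: +1. Sum: 2
Gen 4: 1 under 2. Both 1&2? yes. Contrib: -1. Sum: 1
Gen 5: crossing 1x3. Both 1&2? no. Sum: 1
Gen 6: crossing 1x5. Both 1&2? no. Sum: 1
Gen 7: crossing 2x3. Both 1&2? no. Sum: 1
Gen 8: crossing 5x1. Both 1&2? no. Sum: 1
Gen 9: crossing 5x4. Both 1&2? no. Sum: 1
Gen 10: crossing 1x4. Both 1&2? no. Sum: 1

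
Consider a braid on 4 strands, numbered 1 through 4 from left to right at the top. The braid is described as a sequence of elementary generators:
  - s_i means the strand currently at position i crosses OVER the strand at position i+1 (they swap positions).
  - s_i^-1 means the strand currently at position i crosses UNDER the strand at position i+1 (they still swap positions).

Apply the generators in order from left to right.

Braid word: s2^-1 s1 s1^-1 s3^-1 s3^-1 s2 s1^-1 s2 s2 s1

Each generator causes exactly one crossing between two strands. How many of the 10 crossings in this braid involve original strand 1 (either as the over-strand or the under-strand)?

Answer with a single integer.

Answer: 6

Derivation:
Gen 1: crossing 2x3. Involves strand 1? no. Count so far: 0
Gen 2: crossing 1x3. Involves strand 1? yes. Count so far: 1
Gen 3: crossing 3x1. Involves strand 1? yes. Count so far: 2
Gen 4: crossing 2x4. Involves strand 1? no. Count so far: 2
Gen 5: crossing 4x2. Involves strand 1? no. Count so far: 2
Gen 6: crossing 3x2. Involves strand 1? no. Count so far: 2
Gen 7: crossing 1x2. Involves strand 1? yes. Count so far: 3
Gen 8: crossing 1x3. Involves strand 1? yes. Count so far: 4
Gen 9: crossing 3x1. Involves strand 1? yes. Count so far: 5
Gen 10: crossing 2x1. Involves strand 1? yes. Count so far: 6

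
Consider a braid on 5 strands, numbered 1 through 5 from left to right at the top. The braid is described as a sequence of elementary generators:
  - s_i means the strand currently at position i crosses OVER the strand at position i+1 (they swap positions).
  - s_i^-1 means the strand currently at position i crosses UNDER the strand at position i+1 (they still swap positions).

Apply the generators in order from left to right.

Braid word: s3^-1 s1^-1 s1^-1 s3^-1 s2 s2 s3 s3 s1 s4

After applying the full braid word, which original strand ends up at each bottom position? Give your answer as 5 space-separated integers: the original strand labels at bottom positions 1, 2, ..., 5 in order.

Answer: 2 1 3 5 4

Derivation:
Gen 1 (s3^-1): strand 3 crosses under strand 4. Perm now: [1 2 4 3 5]
Gen 2 (s1^-1): strand 1 crosses under strand 2. Perm now: [2 1 4 3 5]
Gen 3 (s1^-1): strand 2 crosses under strand 1. Perm now: [1 2 4 3 5]
Gen 4 (s3^-1): strand 4 crosses under strand 3. Perm now: [1 2 3 4 5]
Gen 5 (s2): strand 2 crosses over strand 3. Perm now: [1 3 2 4 5]
Gen 6 (s2): strand 3 crosses over strand 2. Perm now: [1 2 3 4 5]
Gen 7 (s3): strand 3 crosses over strand 4. Perm now: [1 2 4 3 5]
Gen 8 (s3): strand 4 crosses over strand 3. Perm now: [1 2 3 4 5]
Gen 9 (s1): strand 1 crosses over strand 2. Perm now: [2 1 3 4 5]
Gen 10 (s4): strand 4 crosses over strand 5. Perm now: [2 1 3 5 4]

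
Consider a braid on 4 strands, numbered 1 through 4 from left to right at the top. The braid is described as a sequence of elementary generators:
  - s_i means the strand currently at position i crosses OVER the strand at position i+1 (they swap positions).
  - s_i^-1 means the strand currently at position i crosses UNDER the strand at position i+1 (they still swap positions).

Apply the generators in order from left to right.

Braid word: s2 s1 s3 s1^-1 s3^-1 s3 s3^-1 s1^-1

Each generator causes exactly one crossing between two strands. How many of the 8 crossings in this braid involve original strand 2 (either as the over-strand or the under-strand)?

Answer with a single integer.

Answer: 5

Derivation:
Gen 1: crossing 2x3. Involves strand 2? yes. Count so far: 1
Gen 2: crossing 1x3. Involves strand 2? no. Count so far: 1
Gen 3: crossing 2x4. Involves strand 2? yes. Count so far: 2
Gen 4: crossing 3x1. Involves strand 2? no. Count so far: 2
Gen 5: crossing 4x2. Involves strand 2? yes. Count so far: 3
Gen 6: crossing 2x4. Involves strand 2? yes. Count so far: 4
Gen 7: crossing 4x2. Involves strand 2? yes. Count so far: 5
Gen 8: crossing 1x3. Involves strand 2? no. Count so far: 5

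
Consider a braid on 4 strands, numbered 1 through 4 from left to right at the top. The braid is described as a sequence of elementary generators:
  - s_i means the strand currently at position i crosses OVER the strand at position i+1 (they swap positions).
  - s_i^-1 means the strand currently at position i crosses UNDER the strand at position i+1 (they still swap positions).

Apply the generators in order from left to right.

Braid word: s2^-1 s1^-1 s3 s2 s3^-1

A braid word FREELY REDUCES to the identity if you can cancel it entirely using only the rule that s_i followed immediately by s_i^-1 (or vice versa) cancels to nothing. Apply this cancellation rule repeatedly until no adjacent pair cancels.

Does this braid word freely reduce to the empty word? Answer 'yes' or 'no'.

Gen 1 (s2^-1): push. Stack: [s2^-1]
Gen 2 (s1^-1): push. Stack: [s2^-1 s1^-1]
Gen 3 (s3): push. Stack: [s2^-1 s1^-1 s3]
Gen 4 (s2): push. Stack: [s2^-1 s1^-1 s3 s2]
Gen 5 (s3^-1): push. Stack: [s2^-1 s1^-1 s3 s2 s3^-1]
Reduced word: s2^-1 s1^-1 s3 s2 s3^-1

Answer: no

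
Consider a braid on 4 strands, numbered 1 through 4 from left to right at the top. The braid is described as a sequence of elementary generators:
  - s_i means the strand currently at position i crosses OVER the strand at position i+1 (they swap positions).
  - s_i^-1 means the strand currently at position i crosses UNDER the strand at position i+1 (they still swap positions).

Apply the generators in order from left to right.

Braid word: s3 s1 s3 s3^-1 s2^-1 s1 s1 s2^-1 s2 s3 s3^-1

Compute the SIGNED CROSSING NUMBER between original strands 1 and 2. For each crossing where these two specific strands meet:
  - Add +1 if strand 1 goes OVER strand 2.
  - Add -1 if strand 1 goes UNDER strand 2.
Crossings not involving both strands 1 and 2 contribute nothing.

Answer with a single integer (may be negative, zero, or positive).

Gen 1: crossing 3x4. Both 1&2? no. Sum: 0
Gen 2: 1 over 2. Both 1&2? yes. Contrib: +1. Sum: 1
Gen 3: crossing 4x3. Both 1&2? no. Sum: 1
Gen 4: crossing 3x4. Both 1&2? no. Sum: 1
Gen 5: crossing 1x4. Both 1&2? no. Sum: 1
Gen 6: crossing 2x4. Both 1&2? no. Sum: 1
Gen 7: crossing 4x2. Both 1&2? no. Sum: 1
Gen 8: crossing 4x1. Both 1&2? no. Sum: 1
Gen 9: crossing 1x4. Both 1&2? no. Sum: 1
Gen 10: crossing 1x3. Both 1&2? no. Sum: 1
Gen 11: crossing 3x1. Both 1&2? no. Sum: 1

Answer: 1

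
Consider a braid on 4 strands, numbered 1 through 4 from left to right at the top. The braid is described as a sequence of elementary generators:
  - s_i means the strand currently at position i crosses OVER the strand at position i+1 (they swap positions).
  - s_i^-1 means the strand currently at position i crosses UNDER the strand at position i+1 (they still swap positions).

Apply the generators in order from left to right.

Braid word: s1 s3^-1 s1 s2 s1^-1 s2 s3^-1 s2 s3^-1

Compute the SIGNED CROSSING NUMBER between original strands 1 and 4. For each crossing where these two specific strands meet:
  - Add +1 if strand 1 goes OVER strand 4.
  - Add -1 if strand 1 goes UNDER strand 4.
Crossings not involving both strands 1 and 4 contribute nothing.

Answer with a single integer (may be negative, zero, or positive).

Gen 1: crossing 1x2. Both 1&4? no. Sum: 0
Gen 2: crossing 3x4. Both 1&4? no. Sum: 0
Gen 3: crossing 2x1. Both 1&4? no. Sum: 0
Gen 4: crossing 2x4. Both 1&4? no. Sum: 0
Gen 5: 1 under 4. Both 1&4? yes. Contrib: -1. Sum: -1
Gen 6: crossing 1x2. Both 1&4? no. Sum: -1
Gen 7: crossing 1x3. Both 1&4? no. Sum: -1
Gen 8: crossing 2x3. Both 1&4? no. Sum: -1
Gen 9: crossing 2x1. Both 1&4? no. Sum: -1

Answer: -1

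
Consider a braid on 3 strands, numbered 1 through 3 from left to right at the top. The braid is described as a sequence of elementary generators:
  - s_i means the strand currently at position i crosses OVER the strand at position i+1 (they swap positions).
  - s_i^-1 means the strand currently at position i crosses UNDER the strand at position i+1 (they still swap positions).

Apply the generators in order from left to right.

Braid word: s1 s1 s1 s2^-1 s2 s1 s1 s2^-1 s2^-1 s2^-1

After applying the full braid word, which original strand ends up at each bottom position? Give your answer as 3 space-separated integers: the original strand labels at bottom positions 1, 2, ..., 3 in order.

Gen 1 (s1): strand 1 crosses over strand 2. Perm now: [2 1 3]
Gen 2 (s1): strand 2 crosses over strand 1. Perm now: [1 2 3]
Gen 3 (s1): strand 1 crosses over strand 2. Perm now: [2 1 3]
Gen 4 (s2^-1): strand 1 crosses under strand 3. Perm now: [2 3 1]
Gen 5 (s2): strand 3 crosses over strand 1. Perm now: [2 1 3]
Gen 6 (s1): strand 2 crosses over strand 1. Perm now: [1 2 3]
Gen 7 (s1): strand 1 crosses over strand 2. Perm now: [2 1 3]
Gen 8 (s2^-1): strand 1 crosses under strand 3. Perm now: [2 3 1]
Gen 9 (s2^-1): strand 3 crosses under strand 1. Perm now: [2 1 3]
Gen 10 (s2^-1): strand 1 crosses under strand 3. Perm now: [2 3 1]

Answer: 2 3 1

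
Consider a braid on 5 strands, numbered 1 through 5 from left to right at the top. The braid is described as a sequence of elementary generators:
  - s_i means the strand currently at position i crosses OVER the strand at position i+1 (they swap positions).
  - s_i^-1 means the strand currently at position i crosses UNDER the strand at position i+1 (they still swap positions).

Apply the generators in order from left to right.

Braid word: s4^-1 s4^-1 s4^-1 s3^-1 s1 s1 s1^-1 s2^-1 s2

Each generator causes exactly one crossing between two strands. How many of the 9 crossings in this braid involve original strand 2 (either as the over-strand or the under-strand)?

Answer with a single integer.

Gen 1: crossing 4x5. Involves strand 2? no. Count so far: 0
Gen 2: crossing 5x4. Involves strand 2? no. Count so far: 0
Gen 3: crossing 4x5. Involves strand 2? no. Count so far: 0
Gen 4: crossing 3x5. Involves strand 2? no. Count so far: 0
Gen 5: crossing 1x2. Involves strand 2? yes. Count so far: 1
Gen 6: crossing 2x1. Involves strand 2? yes. Count so far: 2
Gen 7: crossing 1x2. Involves strand 2? yes. Count so far: 3
Gen 8: crossing 1x5. Involves strand 2? no. Count so far: 3
Gen 9: crossing 5x1. Involves strand 2? no. Count so far: 3

Answer: 3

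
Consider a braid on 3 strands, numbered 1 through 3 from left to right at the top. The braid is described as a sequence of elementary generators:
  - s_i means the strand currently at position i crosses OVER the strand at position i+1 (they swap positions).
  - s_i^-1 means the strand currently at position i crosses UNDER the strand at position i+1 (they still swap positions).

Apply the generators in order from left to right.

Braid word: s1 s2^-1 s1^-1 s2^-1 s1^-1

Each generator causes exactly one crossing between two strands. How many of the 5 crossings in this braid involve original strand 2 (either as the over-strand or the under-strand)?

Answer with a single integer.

Gen 1: crossing 1x2. Involves strand 2? yes. Count so far: 1
Gen 2: crossing 1x3. Involves strand 2? no. Count so far: 1
Gen 3: crossing 2x3. Involves strand 2? yes. Count so far: 2
Gen 4: crossing 2x1. Involves strand 2? yes. Count so far: 3
Gen 5: crossing 3x1. Involves strand 2? no. Count so far: 3

Answer: 3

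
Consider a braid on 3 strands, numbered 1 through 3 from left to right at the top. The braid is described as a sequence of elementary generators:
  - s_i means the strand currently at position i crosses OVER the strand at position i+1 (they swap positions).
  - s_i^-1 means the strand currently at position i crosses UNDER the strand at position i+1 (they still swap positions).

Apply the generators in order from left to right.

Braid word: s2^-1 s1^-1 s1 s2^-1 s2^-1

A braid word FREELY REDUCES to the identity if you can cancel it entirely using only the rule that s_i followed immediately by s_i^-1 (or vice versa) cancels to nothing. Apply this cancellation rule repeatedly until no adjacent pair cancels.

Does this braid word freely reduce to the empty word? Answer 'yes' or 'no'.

Answer: no

Derivation:
Gen 1 (s2^-1): push. Stack: [s2^-1]
Gen 2 (s1^-1): push. Stack: [s2^-1 s1^-1]
Gen 3 (s1): cancels prior s1^-1. Stack: [s2^-1]
Gen 4 (s2^-1): push. Stack: [s2^-1 s2^-1]
Gen 5 (s2^-1): push. Stack: [s2^-1 s2^-1 s2^-1]
Reduced word: s2^-1 s2^-1 s2^-1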